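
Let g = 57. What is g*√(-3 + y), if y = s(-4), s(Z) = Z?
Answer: 57*I*√7 ≈ 150.81*I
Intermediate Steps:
y = -4
g*√(-3 + y) = 57*√(-3 - 4) = 57*√(-7) = 57*(I*√7) = 57*I*√7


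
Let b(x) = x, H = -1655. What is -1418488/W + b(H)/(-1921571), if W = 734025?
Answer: -2724510593273/1410481153275 ≈ -1.9316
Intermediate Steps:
-1418488/W + b(H)/(-1921571) = -1418488/734025 - 1655/(-1921571) = -1418488*1/734025 - 1655*(-1/1921571) = -1418488/734025 + 1655/1921571 = -2724510593273/1410481153275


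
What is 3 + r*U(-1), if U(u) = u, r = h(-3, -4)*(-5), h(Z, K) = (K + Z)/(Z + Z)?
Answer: 53/6 ≈ 8.8333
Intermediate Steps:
h(Z, K) = (K + Z)/(2*Z) (h(Z, K) = (K + Z)/((2*Z)) = (K + Z)*(1/(2*Z)) = (K + Z)/(2*Z))
r = -35/6 (r = ((½)*(-4 - 3)/(-3))*(-5) = ((½)*(-⅓)*(-7))*(-5) = (7/6)*(-5) = -35/6 ≈ -5.8333)
3 + r*U(-1) = 3 - 35/6*(-1) = 3 + 35/6 = 53/6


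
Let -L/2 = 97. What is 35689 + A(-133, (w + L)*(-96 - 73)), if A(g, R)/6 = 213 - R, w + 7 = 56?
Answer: -110063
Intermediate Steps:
L = -194 (L = -2*97 = -194)
w = 49 (w = -7 + 56 = 49)
A(g, R) = 1278 - 6*R (A(g, R) = 6*(213 - R) = 1278 - 6*R)
35689 + A(-133, (w + L)*(-96 - 73)) = 35689 + (1278 - 6*(49 - 194)*(-96 - 73)) = 35689 + (1278 - (-870)*(-169)) = 35689 + (1278 - 6*24505) = 35689 + (1278 - 147030) = 35689 - 145752 = -110063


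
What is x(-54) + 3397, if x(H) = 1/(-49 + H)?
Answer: 349890/103 ≈ 3397.0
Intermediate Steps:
x(-54) + 3397 = 1/(-49 - 54) + 3397 = 1/(-103) + 3397 = -1/103 + 3397 = 349890/103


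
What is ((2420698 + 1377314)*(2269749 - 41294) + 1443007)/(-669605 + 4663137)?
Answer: 8463700274467/3993532 ≈ 2.1194e+6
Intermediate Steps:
((2420698 + 1377314)*(2269749 - 41294) + 1443007)/(-669605 + 4663137) = (3798012*2228455 + 1443007)/3993532 = (8463698831460 + 1443007)*(1/3993532) = 8463700274467*(1/3993532) = 8463700274467/3993532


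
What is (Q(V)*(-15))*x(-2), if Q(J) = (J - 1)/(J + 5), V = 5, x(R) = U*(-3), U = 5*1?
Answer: 90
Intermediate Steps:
U = 5
x(R) = -15 (x(R) = 5*(-3) = -15)
Q(J) = (-1 + J)/(5 + J)
(Q(V)*(-15))*x(-2) = (((-1 + 5)/(5 + 5))*(-15))*(-15) = ((4/10)*(-15))*(-15) = (((⅒)*4)*(-15))*(-15) = ((⅖)*(-15))*(-15) = -6*(-15) = 90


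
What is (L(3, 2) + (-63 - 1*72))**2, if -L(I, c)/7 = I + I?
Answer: 31329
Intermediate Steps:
L(I, c) = -14*I (L(I, c) = -7*(I + I) = -14*I)
(L(3, 2) + (-63 - 1*72))**2 = (-14*3 + (-63 - 1*72))**2 = (-42 + (-63 - 72))**2 = (-42 - 135)**2 = (-177)**2 = 31329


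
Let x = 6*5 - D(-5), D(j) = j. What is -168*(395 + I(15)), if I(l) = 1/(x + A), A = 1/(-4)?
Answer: -9224712/139 ≈ -66365.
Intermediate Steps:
x = 35 (x = 6*5 - 1*(-5) = 30 + 5 = 35)
A = -1/4 ≈ -0.25000
I(l) = 4/139 (I(l) = 1/(35 - 1/4) = 1/(139/4) = 4/139)
-168*(395 + I(15)) = -168*(395 + 4/139) = -168*54909/139 = -9224712/139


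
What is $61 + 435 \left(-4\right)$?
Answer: $-1679$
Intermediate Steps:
$61 + 435 \left(-4\right) = 61 - 1740 = -1679$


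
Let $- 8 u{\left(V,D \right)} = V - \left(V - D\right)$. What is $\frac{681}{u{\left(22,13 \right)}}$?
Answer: $- \frac{5448}{13} \approx -419.08$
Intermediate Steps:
$u{\left(V,D \right)} = - \frac{D}{8}$ ($u{\left(V,D \right)} = - \frac{V - \left(V - D\right)}{8} = - \frac{V + \left(D - V\right)}{8} = - \frac{D}{8}$)
$\frac{681}{u{\left(22,13 \right)}} = \frac{681}{\left(- \frac{1}{8}\right) 13} = \frac{681}{- \frac{13}{8}} = 681 \left(- \frac{8}{13}\right) = - \frac{5448}{13}$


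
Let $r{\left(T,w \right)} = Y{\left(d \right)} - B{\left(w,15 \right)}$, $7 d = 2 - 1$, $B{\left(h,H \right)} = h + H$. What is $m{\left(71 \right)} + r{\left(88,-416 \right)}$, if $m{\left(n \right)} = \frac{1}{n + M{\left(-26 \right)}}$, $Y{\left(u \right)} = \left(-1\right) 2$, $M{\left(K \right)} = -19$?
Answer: $\frac{20749}{52} \approx 399.02$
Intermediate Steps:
$B{\left(h,H \right)} = H + h$
$d = \frac{1}{7}$ ($d = \frac{2 - 1}{7} = \frac{1}{7} \cdot 1 = \frac{1}{7} \approx 0.14286$)
$Y{\left(u \right)} = -2$
$m{\left(n \right)} = \frac{1}{-19 + n}$ ($m{\left(n \right)} = \frac{1}{n - 19} = \frac{1}{-19 + n}$)
$r{\left(T,w \right)} = -17 - w$ ($r{\left(T,w \right)} = -2 - \left(15 + w\right) = -17 - w$)
$m{\left(71 \right)} + r{\left(88,-416 \right)} = \frac{1}{-19 + 71} - -399 = \frac{1}{52} + \left(-17 + 416\right) = \frac{1}{52} + 399 = \frac{20749}{52}$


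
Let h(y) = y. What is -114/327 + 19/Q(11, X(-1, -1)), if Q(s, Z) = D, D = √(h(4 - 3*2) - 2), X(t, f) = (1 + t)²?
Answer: -38/109 - 19*I/2 ≈ -0.34862 - 9.5*I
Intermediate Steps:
D = 2*I (D = √((4 - 3*2) - 2) = √((4 - 6) - 2) = √(-2 - 2) = √(-4) = 2*I ≈ 2.0*I)
Q(s, Z) = 2*I
-114/327 + 19/Q(11, X(-1, -1)) = -114/327 + 19/((2*I)) = -114*1/327 + 19*(-I/2) = -38/109 - 19*I/2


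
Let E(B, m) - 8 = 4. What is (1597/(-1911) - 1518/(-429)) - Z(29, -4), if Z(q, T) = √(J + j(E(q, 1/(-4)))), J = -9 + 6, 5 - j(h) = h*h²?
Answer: 5165/1911 - I*√1726 ≈ 2.7028 - 41.545*I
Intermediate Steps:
E(B, m) = 12 (E(B, m) = 8 + 4 = 12)
j(h) = 5 - h³ (j(h) = 5 - h*h² = 5 - h³)
J = -3
Z(q, T) = I*√1726 (Z(q, T) = √(-3 + (5 - 1*12³)) = √(-3 + (5 - 1*1728)) = √(-3 + (5 - 1728)) = √(-3 - 1723) = √(-1726) = I*√1726)
(1597/(-1911) - 1518/(-429)) - Z(29, -4) = (1597/(-1911) - 1518/(-429)) - I*√1726 = (1597*(-1/1911) - 1518*(-1/429)) - I*√1726 = (-1597/1911 + 46/13) - I*√1726 = 5165/1911 - I*√1726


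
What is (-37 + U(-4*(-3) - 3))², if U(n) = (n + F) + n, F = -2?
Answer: 441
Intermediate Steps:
U(n) = -2 + 2*n (U(n) = (n - 2) + n = (-2 + n) + n = -2 + 2*n)
(-37 + U(-4*(-3) - 3))² = (-37 + (-2 + 2*(-4*(-3) - 3)))² = (-37 + (-2 + 2*(12 - 3)))² = (-37 + (-2 + 2*9))² = (-37 + (-2 + 18))² = (-37 + 16)² = (-21)² = 441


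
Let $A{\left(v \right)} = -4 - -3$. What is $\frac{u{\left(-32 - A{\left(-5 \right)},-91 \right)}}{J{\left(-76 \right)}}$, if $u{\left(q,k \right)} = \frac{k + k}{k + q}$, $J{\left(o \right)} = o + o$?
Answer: $- \frac{91}{9272} \approx -0.0098145$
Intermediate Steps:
$A{\left(v \right)} = -1$ ($A{\left(v \right)} = -4 + 3 = -1$)
$J{\left(o \right)} = 2 o$
$u{\left(q,k \right)} = \frac{2 k}{k + q}$
$\frac{u{\left(-32 - A{\left(-5 \right)},-91 \right)}}{J{\left(-76 \right)}} = \frac{2 \left(-91\right) \frac{1}{-91 - 31}}{2 \left(-76\right)} = \frac{2 \left(-91\right) \frac{1}{-91 + \left(-32 + 1\right)}}{-152} = 2 \left(-91\right) \frac{1}{-91 - 31} \left(- \frac{1}{152}\right) = 2 \left(-91\right) \frac{1}{-122} \left(- \frac{1}{152}\right) = 2 \left(-91\right) \left(- \frac{1}{122}\right) \left(- \frac{1}{152}\right) = \frac{91}{61} \left(- \frac{1}{152}\right) = - \frac{91}{9272}$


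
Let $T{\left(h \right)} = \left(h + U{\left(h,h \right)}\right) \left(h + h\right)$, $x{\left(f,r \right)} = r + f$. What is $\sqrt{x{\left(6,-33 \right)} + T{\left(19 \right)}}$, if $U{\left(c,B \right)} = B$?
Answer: $\sqrt{1417} \approx 37.643$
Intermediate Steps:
$x{\left(f,r \right)} = f + r$
$T{\left(h \right)} = 4 h^{2}$ ($T{\left(h \right)} = \left(h + h\right) \left(h + h\right) = 2 h 2 h = 4 h^{2}$)
$\sqrt{x{\left(6,-33 \right)} + T{\left(19 \right)}} = \sqrt{\left(6 - 33\right) + 4 \cdot 19^{2}} = \sqrt{-27 + 4 \cdot 361} = \sqrt{-27 + 1444} = \sqrt{1417}$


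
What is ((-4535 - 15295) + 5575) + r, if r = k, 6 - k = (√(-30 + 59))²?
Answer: -14278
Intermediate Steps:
k = -23 (k = 6 - (√(-30 + 59))² = 6 - (√29)² = 6 - 1*29 = 6 - 29 = -23)
r = -23
((-4535 - 15295) + 5575) + r = ((-4535 - 15295) + 5575) - 23 = (-19830 + 5575) - 23 = -14255 - 23 = -14278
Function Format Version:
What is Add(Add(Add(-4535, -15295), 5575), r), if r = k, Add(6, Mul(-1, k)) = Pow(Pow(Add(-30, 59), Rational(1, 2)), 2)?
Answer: -14278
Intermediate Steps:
k = -23 (k = Add(6, Mul(-1, Pow(Pow(Add(-30, 59), Rational(1, 2)), 2))) = Add(6, Mul(-1, Pow(Pow(29, Rational(1, 2)), 2))) = Add(6, Mul(-1, 29)) = Add(6, -29) = -23)
r = -23
Add(Add(Add(-4535, -15295), 5575), r) = Add(Add(Add(-4535, -15295), 5575), -23) = Add(Add(-19830, 5575), -23) = Add(-14255, -23) = -14278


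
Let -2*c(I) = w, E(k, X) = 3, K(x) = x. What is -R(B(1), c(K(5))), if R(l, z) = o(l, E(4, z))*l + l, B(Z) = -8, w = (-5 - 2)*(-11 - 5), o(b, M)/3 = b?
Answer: -184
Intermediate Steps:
o(b, M) = 3*b
w = 112 (w = -7*(-16) = 112)
c(I) = -56 (c(I) = -1/2*112 = -56)
R(l, z) = l + 3*l**2 (R(l, z) = (3*l)*l + l = 3*l**2 + l = l + 3*l**2)
-R(B(1), c(K(5))) = -(-8)*(1 + 3*(-8)) = -(-8)*(1 - 24) = -(-8)*(-23) = -1*184 = -184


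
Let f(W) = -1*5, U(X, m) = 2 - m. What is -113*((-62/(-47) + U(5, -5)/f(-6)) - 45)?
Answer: 1197122/235 ≈ 5094.1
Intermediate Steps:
f(W) = -5
-113*((-62/(-47) + U(5, -5)/f(-6)) - 45) = -113*((-62/(-47) + (2 - 1*(-5))/(-5)) - 45) = -113*((-62*(-1/47) + (2 + 5)*(-⅕)) - 45) = -113*((62/47 + 7*(-⅕)) - 45) = -113*((62/47 - 7/5) - 45) = -113*(-19/235 - 45) = -113*(-10594/235) = 1197122/235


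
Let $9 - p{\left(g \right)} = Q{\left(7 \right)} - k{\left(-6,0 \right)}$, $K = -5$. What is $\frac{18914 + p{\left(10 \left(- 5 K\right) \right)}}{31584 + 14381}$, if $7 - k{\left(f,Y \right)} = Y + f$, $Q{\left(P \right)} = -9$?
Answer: $\frac{3789}{9193} \approx 0.41216$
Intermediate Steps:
$k{\left(f,Y \right)} = 7 - Y - f$ ($k{\left(f,Y \right)} = 7 - \left(Y + f\right) = 7 - Y - f$)
$p{\left(g \right)} = 31$ ($p{\left(g \right)} = 9 - \left(-9 - \left(7 - 0 - -6\right)\right) = 9 - \left(-9 - \left(7 + 0 + 6\right)\right) = 9 - \left(-9 - 13\right) = 9 - -22 = 9 + 22 = 31$)
$\frac{18914 + p{\left(10 \left(- 5 K\right) \right)}}{31584 + 14381} = \frac{18914 + 31}{31584 + 14381} = \frac{18945}{45965} = 18945 \cdot \frac{1}{45965} = \frac{3789}{9193}$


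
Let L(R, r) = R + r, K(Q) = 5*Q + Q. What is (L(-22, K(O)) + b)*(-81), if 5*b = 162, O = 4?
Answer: -13932/5 ≈ -2786.4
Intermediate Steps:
K(Q) = 6*Q
b = 162/5 (b = (1/5)*162 = 162/5 ≈ 32.400)
(L(-22, K(O)) + b)*(-81) = ((-22 + 6*4) + 162/5)*(-81) = ((-22 + 24) + 162/5)*(-81) = (2 + 162/5)*(-81) = (172/5)*(-81) = -13932/5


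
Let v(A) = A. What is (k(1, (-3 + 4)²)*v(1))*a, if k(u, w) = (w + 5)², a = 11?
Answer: 396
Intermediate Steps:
k(u, w) = (5 + w)²
(k(1, (-3 + 4)²)*v(1))*a = ((5 + (-3 + 4)²)²*1)*11 = ((5 + 1²)²*1)*11 = ((5 + 1)²*1)*11 = (6²*1)*11 = (36*1)*11 = 36*11 = 396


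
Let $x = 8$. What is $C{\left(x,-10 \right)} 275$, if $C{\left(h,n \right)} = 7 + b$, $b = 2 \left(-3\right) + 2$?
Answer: $825$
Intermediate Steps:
$b = -4$ ($b = -6 + 2 = -4$)
$C{\left(h,n \right)} = 3$ ($C{\left(h,n \right)} = 7 - 4 = 3$)
$C{\left(x,-10 \right)} 275 = 3 \cdot 275 = 825$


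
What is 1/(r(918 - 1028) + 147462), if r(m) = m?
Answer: 1/147352 ≈ 6.7865e-6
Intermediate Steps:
1/(r(918 - 1028) + 147462) = 1/((918 - 1028) + 147462) = 1/(-110 + 147462) = 1/147352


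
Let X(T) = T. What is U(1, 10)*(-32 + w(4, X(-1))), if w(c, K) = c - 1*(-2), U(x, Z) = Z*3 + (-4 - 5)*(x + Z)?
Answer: 1794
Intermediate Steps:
U(x, Z) = -9*x - 6*Z (U(x, Z) = 3*Z - 9*(Z + x) = 3*Z + (-9*Z - 9*x) = -9*x - 6*Z)
w(c, K) = 2 + c (w(c, K) = c + 2 = 2 + c)
U(1, 10)*(-32 + w(4, X(-1))) = (-9*1 - 6*10)*(-32 + (2 + 4)) = (-9 - 60)*(-32 + 6) = -69*(-26) = 1794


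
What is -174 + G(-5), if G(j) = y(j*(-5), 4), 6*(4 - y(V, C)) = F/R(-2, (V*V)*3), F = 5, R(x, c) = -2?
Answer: -2035/12 ≈ -169.58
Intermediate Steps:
y(V, C) = 53/12 (y(V, C) = 4 - 5/(6*(-2)) = 4 - 5*(-1)/(6*2) = 4 - ⅙*(-5/2) = 4 + 5/12 = 53/12)
G(j) = 53/12
-174 + G(-5) = -174 + 53/12 = -2035/12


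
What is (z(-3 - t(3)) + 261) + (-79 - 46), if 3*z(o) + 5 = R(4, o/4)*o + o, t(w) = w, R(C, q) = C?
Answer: 373/3 ≈ 124.33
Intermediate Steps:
z(o) = -5/3 + 5*o/3 (z(o) = -5/3 + (4*o + o)/3 = -5/3 + (5*o)/3 = -5/3 + 5*o/3)
(z(-3 - t(3)) + 261) + (-79 - 46) = ((-5/3 + 5*(-3 - 1*3)/3) + 261) + (-79 - 46) = ((-5/3 + 5*(-3 - 3)/3) + 261) - 125 = ((-5/3 + (5/3)*(-6)) + 261) - 125 = ((-5/3 - 10) + 261) - 125 = (-35/3 + 261) - 125 = 748/3 - 125 = 373/3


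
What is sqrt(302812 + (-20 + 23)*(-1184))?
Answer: 2*sqrt(74815) ≈ 547.05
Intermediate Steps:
sqrt(302812 + (-20 + 23)*(-1184)) = sqrt(302812 + 3*(-1184)) = sqrt(302812 - 3552) = sqrt(299260) = 2*sqrt(74815)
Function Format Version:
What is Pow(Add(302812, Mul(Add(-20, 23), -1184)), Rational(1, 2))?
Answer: Mul(2, Pow(74815, Rational(1, 2))) ≈ 547.05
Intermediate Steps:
Pow(Add(302812, Mul(Add(-20, 23), -1184)), Rational(1, 2)) = Pow(Add(302812, Mul(3, -1184)), Rational(1, 2)) = Pow(Add(302812, -3552), Rational(1, 2)) = Pow(299260, Rational(1, 2)) = Mul(2, Pow(74815, Rational(1, 2)))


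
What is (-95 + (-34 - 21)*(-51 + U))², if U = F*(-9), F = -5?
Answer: 55225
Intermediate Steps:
U = 45 (U = -5*(-9) = 45)
(-95 + (-34 - 21)*(-51 + U))² = (-95 + (-34 - 21)*(-51 + 45))² = (-95 - 55*(-6))² = (-95 + 330)² = 235² = 55225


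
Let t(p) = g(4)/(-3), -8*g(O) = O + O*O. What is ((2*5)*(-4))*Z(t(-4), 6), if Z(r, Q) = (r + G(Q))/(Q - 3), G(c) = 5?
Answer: -700/9 ≈ -77.778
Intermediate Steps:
g(O) = -O/8 - O**2/8 (g(O) = -(O + O*O)/8 = -(O + O**2)/8 = -O/8 - O**2/8)
t(p) = 5/6 (t(p) = -1/8*4*(1 + 4)/(-3) = -1/8*4*5*(-1/3) = -5/2*(-1/3) = 5/6)
Z(r, Q) = (5 + r)/(-3 + Q) (Z(r, Q) = (r + 5)/(Q - 3) = (5 + r)/(-3 + Q))
((2*5)*(-4))*Z(t(-4), 6) = ((2*5)*(-4))*((5 + 5/6)/(-3 + 6)) = (10*(-4))*((35/6)/3) = -40*35/(3*6) = -40*35/18 = -700/9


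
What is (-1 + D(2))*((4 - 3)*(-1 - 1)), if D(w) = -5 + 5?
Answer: 2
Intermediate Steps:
D(w) = 0
(-1 + D(2))*((4 - 3)*(-1 - 1)) = (-1 + 0)*((4 - 3)*(-1 - 1)) = -(-2) = -1*(-2) = 2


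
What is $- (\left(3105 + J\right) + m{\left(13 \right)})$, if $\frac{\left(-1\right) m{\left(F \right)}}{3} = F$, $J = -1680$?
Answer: $-1386$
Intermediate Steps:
$m{\left(F \right)} = - 3 F$
$- (\left(3105 + J\right) + m{\left(13 \right)}) = - (\left(3105 - 1680\right) - 39) = - (1425 - 39) = \left(-1\right) 1386 = -1386$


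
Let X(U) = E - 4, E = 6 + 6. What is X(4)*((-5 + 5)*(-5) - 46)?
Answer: -368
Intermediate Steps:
E = 12
X(U) = 8 (X(U) = 12 - 4 = 8)
X(4)*((-5 + 5)*(-5) - 46) = 8*((-5 + 5)*(-5) - 46) = 8*(0*(-5) - 46) = 8*(0 - 46) = 8*(-46) = -368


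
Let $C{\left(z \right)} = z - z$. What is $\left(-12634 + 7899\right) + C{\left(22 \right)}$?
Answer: $-4735$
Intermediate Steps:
$C{\left(z \right)} = 0$
$\left(-12634 + 7899\right) + C{\left(22 \right)} = \left(-12634 + 7899\right) + 0 = -4735 + 0 = -4735$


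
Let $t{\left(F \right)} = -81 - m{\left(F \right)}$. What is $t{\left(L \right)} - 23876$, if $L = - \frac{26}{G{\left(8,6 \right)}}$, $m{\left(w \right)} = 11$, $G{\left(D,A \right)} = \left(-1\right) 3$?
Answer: $-23968$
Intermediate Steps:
$G{\left(D,A \right)} = -3$
$L = \frac{26}{3}$ ($L = - \frac{26}{-3} = \left(-26\right) \left(- \frac{1}{3}\right) = \frac{26}{3} \approx 8.6667$)
$t{\left(F \right)} = -92$ ($t{\left(F \right)} = -81 - 11 = -92$)
$t{\left(L \right)} - 23876 = -92 - 23876 = -23968$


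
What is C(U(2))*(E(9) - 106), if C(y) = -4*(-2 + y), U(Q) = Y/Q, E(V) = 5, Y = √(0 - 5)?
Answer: -808 + 202*I*√5 ≈ -808.0 + 451.69*I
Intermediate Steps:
Y = I*√5 (Y = √(-5) = I*√5 ≈ 2.2361*I)
U(Q) = I*√5/Q (U(Q) = (I*√5)/Q = I*√5/Q)
C(y) = 8 - 4*y
C(U(2))*(E(9) - 106) = (8 - 4*I*√5/2)*(5 - 106) = (8 - 4*I*√5/2)*(-101) = (8 - 2*I*√5)*(-101) = -808 + 202*I*√5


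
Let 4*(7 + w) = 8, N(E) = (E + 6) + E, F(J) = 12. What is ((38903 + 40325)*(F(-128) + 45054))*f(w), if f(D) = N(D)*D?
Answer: 71409780960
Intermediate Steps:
N(E) = 6 + 2*E (N(E) = (6 + E) + E = 6 + 2*E)
w = -5 (w = -7 + (¼)*8 = -7 + 2 = -5)
f(D) = D*(6 + 2*D) (f(D) = (6 + 2*D)*D = D*(6 + 2*D))
((38903 + 40325)*(F(-128) + 45054))*f(w) = ((38903 + 40325)*(12 + 45054))*(2*(-5)*(3 - 5)) = (79228*45066)*(2*(-5)*(-2)) = 3570489048*20 = 71409780960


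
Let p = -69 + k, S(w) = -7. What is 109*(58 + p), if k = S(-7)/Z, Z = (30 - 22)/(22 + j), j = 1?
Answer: -27141/8 ≈ -3392.6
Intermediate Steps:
Z = 8/23 (Z = (30 - 22)/(22 + 1) = 8/23 ≈ 0.34783)
k = -161/8 (k = -7/8/23 = -7*23/8 = -161/8 ≈ -20.125)
p = -713/8 (p = -69 - 161/8 = -713/8 ≈ -89.125)
109*(58 + p) = 109*(58 - 713/8) = 109*(-249/8) = -27141/8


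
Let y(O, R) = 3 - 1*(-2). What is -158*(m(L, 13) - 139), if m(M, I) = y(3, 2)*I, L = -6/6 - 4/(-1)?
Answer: 11692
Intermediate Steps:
y(O, R) = 5 (y(O, R) = 3 + 2 = 5)
L = 3 (L = -6*⅙ - 4*(-1) = -1 + 4 = 3)
m(M, I) = 5*I
-158*(m(L, 13) - 139) = -158*(5*13 - 139) = -158*(65 - 139) = -158*(-74) = 11692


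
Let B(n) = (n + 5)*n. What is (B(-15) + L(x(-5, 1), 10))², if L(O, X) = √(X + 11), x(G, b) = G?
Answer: (150 + √21)² ≈ 23896.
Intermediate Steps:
B(n) = n*(5 + n) (B(n) = (5 + n)*n = n*(5 + n))
L(O, X) = √(11 + X)
(B(-15) + L(x(-5, 1), 10))² = (-15*(5 - 15) + √(11 + 10))² = (-15*(-10) + √21)² = (150 + √21)²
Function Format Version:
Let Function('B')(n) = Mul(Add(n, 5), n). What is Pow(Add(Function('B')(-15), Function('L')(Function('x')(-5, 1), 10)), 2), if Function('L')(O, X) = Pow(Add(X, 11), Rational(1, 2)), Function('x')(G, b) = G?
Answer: Pow(Add(150, Pow(21, Rational(1, 2))), 2) ≈ 23896.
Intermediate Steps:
Function('B')(n) = Mul(n, Add(5, n)) (Function('B')(n) = Mul(Add(5, n), n) = Mul(n, Add(5, n)))
Function('L')(O, X) = Pow(Add(11, X), Rational(1, 2))
Pow(Add(Function('B')(-15), Function('L')(Function('x')(-5, 1), 10)), 2) = Pow(Add(Mul(-15, Add(5, -15)), Pow(Add(11, 10), Rational(1, 2))), 2) = Pow(Add(Mul(-15, -10), Pow(21, Rational(1, 2))), 2) = Pow(Add(150, Pow(21, Rational(1, 2))), 2)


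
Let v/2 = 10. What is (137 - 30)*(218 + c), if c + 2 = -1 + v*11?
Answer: 46545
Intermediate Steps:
v = 20 (v = 2*10 = 20)
c = 217 (c = -2 + (-1 + 20*11) = -2 + (-1 + 220) = -2 + 219 = 217)
(137 - 30)*(218 + c) = (137 - 30)*(218 + 217) = 107*435 = 46545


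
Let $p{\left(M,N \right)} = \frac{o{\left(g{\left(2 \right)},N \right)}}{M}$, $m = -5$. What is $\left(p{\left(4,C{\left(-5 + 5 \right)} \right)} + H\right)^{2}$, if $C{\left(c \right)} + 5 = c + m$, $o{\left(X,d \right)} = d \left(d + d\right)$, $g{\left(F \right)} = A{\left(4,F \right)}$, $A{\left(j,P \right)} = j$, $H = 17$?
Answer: $4489$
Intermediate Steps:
$g{\left(F \right)} = 4$
$o{\left(X,d \right)} = 2 d^{2}$ ($o{\left(X,d \right)} = d 2 d = 2 d^{2}$)
$C{\left(c \right)} = -10 + c$ ($C{\left(c \right)} = -5 + \left(c - 5\right) = -5 + \left(-5 + c\right) = -10 + c$)
$p{\left(M,N \right)} = \frac{2 N^{2}}{M}$
$\left(p{\left(4,C{\left(-5 + 5 \right)} \right)} + H\right)^{2} = \left(\frac{2 \left(-10 + \left(-5 + 5\right)\right)^{2}}{4} + 17\right)^{2} = \left(2 \cdot \frac{1}{4} \left(-10 + 0\right)^{2} + 17\right)^{2} = \left(2 \cdot \frac{1}{4} \left(-10\right)^{2} + 17\right)^{2} = \left(2 \cdot \frac{1}{4} \cdot 100 + 17\right)^{2} = \left(50 + 17\right)^{2} = 67^{2} = 4489$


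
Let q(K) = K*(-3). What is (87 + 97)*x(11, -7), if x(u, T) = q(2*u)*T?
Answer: 85008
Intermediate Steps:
q(K) = -3*K
x(u, T) = -6*T*u (x(u, T) = (-6*u)*T = -6*T*u)
(87 + 97)*x(11, -7) = (87 + 97)*(-6*(-7)*11) = 184*462 = 85008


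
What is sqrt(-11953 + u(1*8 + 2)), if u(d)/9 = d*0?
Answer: I*sqrt(11953) ≈ 109.33*I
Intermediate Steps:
u(d) = 0 (u(d) = 9*(d*0) = 9*0 = 0)
sqrt(-11953 + u(1*8 + 2)) = sqrt(-11953 + 0) = sqrt(-11953) = I*sqrt(11953)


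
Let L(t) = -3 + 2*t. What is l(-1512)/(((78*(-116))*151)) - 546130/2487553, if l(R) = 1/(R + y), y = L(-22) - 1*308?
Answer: -1393060218300527/6345212918905848 ≈ -0.21955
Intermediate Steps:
y = -355 (y = (-3 + 2*(-22)) - 1*308 = (-3 - 44) - 308 = -47 - 308 = -355)
l(R) = 1/(-355 + R) (l(R) = 1/(R - 355) = 1/(-355 + R))
l(-1512)/(((78*(-116))*151)) - 546130/2487553 = 1/((-355 - 1512)*(((78*(-116))*151))) - 546130/2487553 = 1/((-1867)*((-9048*151))) - 546130*1/2487553 = -1/1867/(-1366248) - 546130/2487553 = -1/1867*(-1/1366248) - 546130/2487553 = 1/2550785016 - 546130/2487553 = -1393060218300527/6345212918905848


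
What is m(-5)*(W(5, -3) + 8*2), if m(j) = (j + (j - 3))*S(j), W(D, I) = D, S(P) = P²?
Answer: -6825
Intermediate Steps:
m(j) = j²*(-3 + 2*j) (m(j) = (j + (j - 3))*j² = (j + (-3 + j))*j² = (-3 + 2*j)*j² = j²*(-3 + 2*j))
m(-5)*(W(5, -3) + 8*2) = ((-5)²*(-3 + 2*(-5)))*(5 + 8*2) = (25*(-3 - 10))*(5 + 16) = (25*(-13))*21 = -325*21 = -6825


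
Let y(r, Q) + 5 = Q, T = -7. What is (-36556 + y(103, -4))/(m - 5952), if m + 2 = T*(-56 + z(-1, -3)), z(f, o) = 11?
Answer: 36565/5639 ≈ 6.4843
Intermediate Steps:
y(r, Q) = -5 + Q
m = 313 (m = -2 - 7*(-56 + 11) = -2 - 7*(-45) = -2 + 315 = 313)
(-36556 + y(103, -4))/(m - 5952) = (-36556 + (-5 - 4))/(313 - 5952) = (-36556 - 9)/(-5639) = -36565*(-1/5639) = 36565/5639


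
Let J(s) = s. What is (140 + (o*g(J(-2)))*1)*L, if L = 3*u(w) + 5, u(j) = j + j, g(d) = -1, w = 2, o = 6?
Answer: 2278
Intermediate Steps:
u(j) = 2*j
L = 17 (L = 3*(2*2) + 5 = 3*4 + 5 = 12 + 5 = 17)
(140 + (o*g(J(-2)))*1)*L = (140 + (6*(-1))*1)*17 = (140 - 6*1)*17 = (140 - 6)*17 = 134*17 = 2278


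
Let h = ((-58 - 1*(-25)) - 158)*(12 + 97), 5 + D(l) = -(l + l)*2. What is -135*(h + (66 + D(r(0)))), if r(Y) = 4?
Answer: 2804490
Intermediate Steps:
D(l) = -5 - 4*l (D(l) = -5 - (l + l)*2 = -5 - 2*l*2 = -5 - 4*l)
h = -20819 (h = ((-58 + 25) - 158)*109 = (-33 - 158)*109 = -191*109 = -20819)
-135*(h + (66 + D(r(0)))) = -135*(-20819 + (66 + (-5 - 4*4))) = -135*(-20819 + (66 + (-5 - 16))) = -135*(-20819 + (66 - 21)) = -135*(-20819 + 45) = -135*(-20774) = 2804490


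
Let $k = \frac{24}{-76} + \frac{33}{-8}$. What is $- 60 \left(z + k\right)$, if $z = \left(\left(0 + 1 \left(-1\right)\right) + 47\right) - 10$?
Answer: $- \frac{71955}{38} \approx -1893.6$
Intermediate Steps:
$k = - \frac{675}{152}$ ($k = 24 \left(- \frac{1}{76}\right) + 33 \left(- \frac{1}{8}\right) = - \frac{6}{19} - \frac{33}{8} = - \frac{675}{152} \approx -4.4408$)
$z = 36$ ($z = \left(\left(0 - 1\right) + 47\right) - 10 = \left(-1 + 47\right) - 10 = 46 - 10 = 36$)
$- 60 \left(z + k\right) = - 60 \left(36 - \frac{675}{152}\right) = \left(-60\right) \frac{4797}{152} = - \frac{71955}{38}$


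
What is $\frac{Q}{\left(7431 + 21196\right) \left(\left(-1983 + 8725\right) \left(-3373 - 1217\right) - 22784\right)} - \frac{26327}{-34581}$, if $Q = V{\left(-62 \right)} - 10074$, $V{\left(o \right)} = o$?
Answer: $\frac{5834965524633343}{7664334704944467} \approx 0.76131$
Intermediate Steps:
$Q = -10136$ ($Q = -62 - 10074 = -10136$)
$\frac{Q}{\left(7431 + 21196\right) \left(\left(-1983 + 8725\right) \left(-3373 - 1217\right) - 22784\right)} - \frac{26327}{-34581} = - \frac{10136}{\left(7431 + 21196\right) \left(\left(-1983 + 8725\right) \left(-3373 - 1217\right) - 22784\right)} - \frac{26327}{-34581} = - \frac{10136}{28627 \left(6742 \left(-4590\right) - 22784\right)} - - \frac{26327}{34581} = - \frac{10136}{28627 \left(-30945780 - 22784\right)} + \frac{26327}{34581} = - \frac{10136}{28627 \left(-30968564\right)} + \frac{26327}{34581} = - \frac{10136}{-886537081628} + \frac{26327}{34581} = \left(-10136\right) \left(- \frac{1}{886537081628}\right) + \frac{26327}{34581} = \frac{2534}{221634270407} + \frac{26327}{34581} = \frac{5834965524633343}{7664334704944467}$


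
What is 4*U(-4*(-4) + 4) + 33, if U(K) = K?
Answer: 113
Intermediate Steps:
4*U(-4*(-4) + 4) + 33 = 4*(-4*(-4) + 4) + 33 = 4*(16 + 4) + 33 = 4*20 + 33 = 80 + 33 = 113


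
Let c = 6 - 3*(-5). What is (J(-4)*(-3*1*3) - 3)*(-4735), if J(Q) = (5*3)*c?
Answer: 13437930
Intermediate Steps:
c = 21 (c = 6 + 15 = 21)
J(Q) = 315 (J(Q) = (5*3)*21 = 15*21 = 315)
(J(-4)*(-3*1*3) - 3)*(-4735) = (315*(-3*1*3) - 3)*(-4735) = (315*(-3*3) - 3)*(-4735) = (315*(-9) - 3)*(-4735) = (-2835 - 3)*(-4735) = -2838*(-4735) = 13437930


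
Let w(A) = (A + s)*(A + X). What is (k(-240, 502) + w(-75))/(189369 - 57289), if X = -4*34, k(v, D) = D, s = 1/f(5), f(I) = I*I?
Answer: 101991/825500 ≈ 0.12355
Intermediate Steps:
f(I) = I**2
s = 1/25 (s = 1/(5**2) = 1/25 ≈ 0.040000)
X = -136
w(A) = (-136 + A)*(1/25 + A) (w(A) = (A + 1/25)*(A - 136) = (1/25 + A)*(-136 + A) = (-136 + A)*(1/25 + A))
(k(-240, 502) + w(-75))/(189369 - 57289) = (502 + (-136/25 + (-75)**2 - 3399/25*(-75)))/(189369 - 57289) = (502 + (-136/25 + 5625 + 10197))/132080 = (502 + 395414/25)*(1/132080) = (407964/25)*(1/132080) = 101991/825500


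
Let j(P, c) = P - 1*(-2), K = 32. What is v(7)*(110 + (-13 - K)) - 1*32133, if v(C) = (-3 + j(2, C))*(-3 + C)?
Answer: -31873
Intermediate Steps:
j(P, c) = 2 + P (j(P, c) = P + 2 = 2 + P)
v(C) = -3 + C (v(C) = (-3 + (2 + 2))*(-3 + C) = (-3 + 4)*(-3 + C) = 1*(-3 + C) = -3 + C)
v(7)*(110 + (-13 - K)) - 1*32133 = (-3 + 7)*(110 + (-13 - 1*32)) - 1*32133 = 4*(110 + (-13 - 32)) - 32133 = 4*(110 - 45) - 32133 = 4*65 - 32133 = 260 - 32133 = -31873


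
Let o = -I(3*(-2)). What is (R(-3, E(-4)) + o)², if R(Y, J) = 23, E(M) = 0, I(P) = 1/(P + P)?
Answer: 76729/144 ≈ 532.84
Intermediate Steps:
I(P) = 1/(2*P)
o = 1/12 (o = -1/(2*(3*(-2))) = -1/(2*(-6)) = -(-1)/(2*6) = -1*(-1/12) = 1/12 ≈ 0.083333)
(R(-3, E(-4)) + o)² = (23 + 1/12)² = (277/12)² = 76729/144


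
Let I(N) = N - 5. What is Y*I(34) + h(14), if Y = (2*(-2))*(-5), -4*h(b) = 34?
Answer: 1143/2 ≈ 571.50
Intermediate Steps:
h(b) = -17/2 (h(b) = -¼*34 = -17/2)
Y = 20 (Y = -4*(-5) = 20)
I(N) = -5 + N
Y*I(34) + h(14) = 20*(-5 + 34) - 17/2 = 20*29 - 17/2 = 580 - 17/2 = 1143/2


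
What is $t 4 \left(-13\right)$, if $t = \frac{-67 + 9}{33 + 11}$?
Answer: $\frac{754}{11} \approx 68.545$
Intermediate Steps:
$t = - \frac{29}{22}$ ($t = - \frac{58}{44} = \left(-58\right) \frac{1}{44} = - \frac{29}{22} \approx -1.3182$)
$t 4 \left(-13\right) = - \frac{29 \cdot 4 \left(-13\right)}{22} = \left(- \frac{29}{22}\right) \left(-52\right) = \frac{754}{11}$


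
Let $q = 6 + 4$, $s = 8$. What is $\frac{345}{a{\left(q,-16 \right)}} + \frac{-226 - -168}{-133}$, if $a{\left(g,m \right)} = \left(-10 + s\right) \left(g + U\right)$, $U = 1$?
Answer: $- \frac{44609}{2926} \approx -15.246$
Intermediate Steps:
$q = 10$
$a{\left(g,m \right)} = -2 - 2 g$ ($a{\left(g,m \right)} = \left(-10 + 8\right) \left(g + 1\right) = - 2 \left(1 + g\right) = -2 - 2 g$)
$\frac{345}{a{\left(q,-16 \right)}} + \frac{-226 - -168}{-133} = \frac{345}{-2 - 20} + \frac{-226 - -168}{-133} = \frac{345}{-2 - 20} + \left(-226 + 168\right) \left(- \frac{1}{133}\right) = \frac{345}{-22} - - \frac{58}{133} = 345 \left(- \frac{1}{22}\right) + \frac{58}{133} = - \frac{345}{22} + \frac{58}{133} = - \frac{44609}{2926}$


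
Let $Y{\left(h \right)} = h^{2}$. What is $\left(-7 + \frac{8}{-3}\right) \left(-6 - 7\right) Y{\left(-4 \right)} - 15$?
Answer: $\frac{5987}{3} \approx 1995.7$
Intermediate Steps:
$\left(-7 + \frac{8}{-3}\right) \left(-6 - 7\right) Y{\left(-4 \right)} - 15 = \left(-7 + \frac{8}{-3}\right) \left(-6 - 7\right) \left(-4\right)^{2} - 15 = \left(-7 + 8 \left(- \frac{1}{3}\right)\right) \left(-13\right) 16 - 15 = \left(-7 - \frac{8}{3}\right) \left(-13\right) 16 - 15 = \left(- \frac{29}{3}\right) \left(-13\right) 16 - 15 = \frac{377}{3} \cdot 16 - 15 = \frac{6032}{3} - 15 = \frac{5987}{3}$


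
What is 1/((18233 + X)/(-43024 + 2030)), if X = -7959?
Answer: -20497/5137 ≈ -3.9901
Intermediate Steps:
1/((18233 + X)/(-43024 + 2030)) = 1/((18233 - 7959)/(-43024 + 2030)) = 1/(10274/(-40994)) = 1/(10274*(-1/40994)) = 1/(-5137/20497) = -20497/5137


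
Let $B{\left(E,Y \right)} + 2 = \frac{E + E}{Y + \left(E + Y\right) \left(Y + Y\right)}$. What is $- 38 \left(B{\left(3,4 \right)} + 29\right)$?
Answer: $- \frac{5149}{5} \approx -1029.8$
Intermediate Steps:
$B{\left(E,Y \right)} = -2 + \frac{2 E}{Y + 2 Y \left(E + Y\right)}$ ($B{\left(E,Y \right)} = -2 + \frac{E + E}{Y + \left(E + Y\right) \left(Y + Y\right)} = -2 + \frac{2 E}{Y + \left(E + Y\right) 2 Y} = -2 + \frac{2 E}{Y + 2 Y \left(E + Y\right)}$)
$- 38 \left(B{\left(3,4 \right)} + 29\right) = - 38 \left(\frac{2 \left(3 - 4 - 2 \cdot 4^{2} - 6 \cdot 4\right)}{4 \left(1 + 2 \cdot 3 + 2 \cdot 4\right)} + 29\right) = - 38 \left(2 \cdot \frac{1}{4} \frac{1}{1 + 6 + 8} \left(3 - 4 - 32 - 24\right) + 29\right) = - 38 \left(2 \cdot \frac{1}{4} \cdot \frac{1}{15} \left(3 - 4 - 32 - 24\right) + 29\right) = - 38 \left(2 \cdot \frac{1}{4} \cdot \frac{1}{15} \left(-57\right) + 29\right) = - 38 \left(- \frac{19}{10} + 29\right) = \left(-38\right) \frac{271}{10} = - \frac{5149}{5}$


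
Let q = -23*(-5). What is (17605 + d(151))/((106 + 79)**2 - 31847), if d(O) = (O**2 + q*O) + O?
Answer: 28961/1189 ≈ 24.357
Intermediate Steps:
q = 115
d(O) = O**2 + 116*O (d(O) = (O**2 + 115*O) + O = O**2 + 116*O)
(17605 + d(151))/((106 + 79)**2 - 31847) = (17605 + 151*(116 + 151))/((106 + 79)**2 - 31847) = (17605 + 151*267)/(185**2 - 31847) = (17605 + 40317)/(34225 - 31847) = 57922/2378 = 57922*(1/2378) = 28961/1189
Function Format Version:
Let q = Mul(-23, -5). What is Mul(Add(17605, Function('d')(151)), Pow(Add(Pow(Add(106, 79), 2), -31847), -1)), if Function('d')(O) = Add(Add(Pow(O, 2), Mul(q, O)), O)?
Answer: Rational(28961, 1189) ≈ 24.357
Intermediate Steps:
q = 115
Function('d')(O) = Add(Pow(O, 2), Mul(116, O)) (Function('d')(O) = Add(Add(Pow(O, 2), Mul(115, O)), O) = Add(Pow(O, 2), Mul(116, O)))
Mul(Add(17605, Function('d')(151)), Pow(Add(Pow(Add(106, 79), 2), -31847), -1)) = Mul(Add(17605, Mul(151, Add(116, 151))), Pow(Add(Pow(Add(106, 79), 2), -31847), -1)) = Mul(Add(17605, Mul(151, 267)), Pow(Add(Pow(185, 2), -31847), -1)) = Mul(Add(17605, 40317), Pow(Add(34225, -31847), -1)) = Mul(57922, Pow(2378, -1)) = Mul(57922, Rational(1, 2378)) = Rational(28961, 1189)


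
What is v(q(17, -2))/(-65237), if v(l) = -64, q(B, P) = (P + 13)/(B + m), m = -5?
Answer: 64/65237 ≈ 0.00098104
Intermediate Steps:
q(B, P) = (13 + P)/(-5 + B) (q(B, P) = (P + 13)/(B - 5) = (13 + P)/(-5 + B))
v(q(17, -2))/(-65237) = -64/(-65237) = -64*(-1/65237) = 64/65237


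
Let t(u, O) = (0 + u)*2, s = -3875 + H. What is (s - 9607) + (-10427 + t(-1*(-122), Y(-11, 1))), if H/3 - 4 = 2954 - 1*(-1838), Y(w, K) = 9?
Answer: -9277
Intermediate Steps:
H = 14388 (H = 12 + 3*(2954 - 1*(-1838)) = 12 + 3*(2954 + 1838) = 12 + 3*4792 = 12 + 14376 = 14388)
s = 10513 (s = -3875 + 14388 = 10513)
t(u, O) = 2*u (t(u, O) = u*2 = 2*u)
(s - 9607) + (-10427 + t(-1*(-122), Y(-11, 1))) = (10513 - 9607) + (-10427 + 2*(-1*(-122))) = 906 + (-10427 + 2*122) = 906 + (-10427 + 244) = 906 - 10183 = -9277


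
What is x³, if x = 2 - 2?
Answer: 0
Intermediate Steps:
x = 0
x³ = 0³ = 0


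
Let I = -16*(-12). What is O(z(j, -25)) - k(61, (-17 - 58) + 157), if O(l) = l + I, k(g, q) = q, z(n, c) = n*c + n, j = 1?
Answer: 86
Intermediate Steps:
z(n, c) = n + c*n (z(n, c) = c*n + n = n + c*n)
I = 192
O(l) = 192 + l (O(l) = l + 192 = 192 + l)
O(z(j, -25)) - k(61, (-17 - 58) + 157) = (192 + 1*(1 - 25)) - ((-17 - 58) + 157) = (192 + 1*(-24)) - (-75 + 157) = (192 - 24) - 1*82 = 168 - 82 = 86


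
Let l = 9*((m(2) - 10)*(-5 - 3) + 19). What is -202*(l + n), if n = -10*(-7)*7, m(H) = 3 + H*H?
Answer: -177154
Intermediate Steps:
m(H) = 3 + H²
n = 490 (n = 70*7 = 490)
l = 387 (l = 9*(((3 + 2²) - 10)*(-5 - 3) + 19) = 9*(((3 + 4) - 10)*(-8) + 19) = 9*((7 - 10)*(-8) + 19) = 9*(-3*(-8) + 19) = 9*(24 + 19) = 9*43 = 387)
-202*(l + n) = -202*(387 + 490) = -202*877 = -177154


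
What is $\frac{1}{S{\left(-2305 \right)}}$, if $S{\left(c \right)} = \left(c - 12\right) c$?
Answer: $\frac{1}{5340685} \approx 1.8724 \cdot 10^{-7}$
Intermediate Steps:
$S{\left(c \right)} = c \left(-12 + c\right)$ ($S{\left(c \right)} = \left(-12 + c\right) c = c \left(-12 + c\right)$)
$\frac{1}{S{\left(-2305 \right)}} = \frac{1}{\left(-2305\right) \left(-12 - 2305\right)} = \frac{1}{\left(-2305\right) \left(-2317\right)} = \frac{1}{5340685}$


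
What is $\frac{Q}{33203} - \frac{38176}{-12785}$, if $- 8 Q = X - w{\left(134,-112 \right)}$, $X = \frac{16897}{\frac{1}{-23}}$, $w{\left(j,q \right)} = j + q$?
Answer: $\frac{15109390429}{3396002840} \approx 4.4492$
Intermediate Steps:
$X = -388631$ ($X = \frac{16897}{- \frac{1}{23}} = 16897 \left(-23\right) = -388631$)
$Q = \frac{388653}{8}$ ($Q = - \frac{-388631 - \left(134 - 112\right)}{8} = - \frac{-388631 - 22}{8} = \left(- \frac{1}{8}\right) \left(-388653\right) = \frac{388653}{8} \approx 48582.0$)
$\frac{Q}{33203} - \frac{38176}{-12785} = \frac{388653}{8 \cdot 33203} - \frac{38176}{-12785} = \frac{388653}{8} \cdot \frac{1}{33203} - - \frac{38176}{12785} = \frac{388653}{265624} + \frac{38176}{12785} = \frac{15109390429}{3396002840}$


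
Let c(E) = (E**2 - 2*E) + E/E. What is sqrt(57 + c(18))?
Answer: sqrt(346) ≈ 18.601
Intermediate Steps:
c(E) = 1 + E**2 - 2*E (c(E) = (E**2 - 2*E) + 1 = 1 + E**2 - 2*E)
sqrt(57 + c(18)) = sqrt(57 + (1 + 18**2 - 2*18)) = sqrt(57 + (1 + 324 - 36)) = sqrt(57 + 289) = sqrt(346)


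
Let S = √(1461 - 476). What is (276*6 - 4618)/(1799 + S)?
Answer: -2664319/1617708 + 1481*√985/1617708 ≈ -1.6182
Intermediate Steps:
S = √985 ≈ 31.385
(276*6 - 4618)/(1799 + S) = (276*6 - 4618)/(1799 + √985) = (1656 - 4618)/(1799 + √985) = -2962/(1799 + √985)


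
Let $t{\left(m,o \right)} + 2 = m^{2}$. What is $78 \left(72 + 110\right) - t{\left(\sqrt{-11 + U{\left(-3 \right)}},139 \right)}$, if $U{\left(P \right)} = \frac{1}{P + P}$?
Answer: $\frac{85255}{6} \approx 14209.0$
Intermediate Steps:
$U{\left(P \right)} = \frac{1}{2 P}$
$t{\left(m,o \right)} = -2 + m^{2}$
$78 \left(72 + 110\right) - t{\left(\sqrt{-11 + U{\left(-3 \right)}},139 \right)} = 78 \left(72 + 110\right) - \left(-2 + \left(\sqrt{-11 + \frac{1}{2 \left(-3\right)}}\right)^{2}\right) = 78 \cdot 182 - \left(-2 + \left(\sqrt{-11 + \frac{1}{2} \left(- \frac{1}{3}\right)}\right)^{2}\right) = 14196 - \left(-2 + \left(\sqrt{-11 - \frac{1}{6}}\right)^{2}\right) = 14196 - \left(-2 + \left(\sqrt{- \frac{67}{6}}\right)^{2}\right) = 14196 - \left(-2 + \left(\frac{i \sqrt{402}}{6}\right)^{2}\right) = 14196 - \left(-2 - \frac{67}{6}\right) = 14196 - - \frac{79}{6} = 14196 + \frac{79}{6} = \frac{85255}{6}$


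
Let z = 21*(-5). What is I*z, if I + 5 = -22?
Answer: 2835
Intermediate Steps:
I = -27 (I = -5 - 22 = -27)
z = -105
I*z = -27*(-105) = 2835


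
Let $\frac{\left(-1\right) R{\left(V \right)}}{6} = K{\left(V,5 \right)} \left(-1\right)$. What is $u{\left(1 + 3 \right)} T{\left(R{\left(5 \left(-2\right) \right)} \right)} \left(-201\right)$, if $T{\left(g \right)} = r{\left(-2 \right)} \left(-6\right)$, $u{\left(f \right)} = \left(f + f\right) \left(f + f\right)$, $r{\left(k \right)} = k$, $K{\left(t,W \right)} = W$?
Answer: $-154368$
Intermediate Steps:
$R{\left(V \right)} = 30$ ($R{\left(V \right)} = - 6 \cdot 5 \left(-1\right) = \left(-6\right) \left(-5\right) = 30$)
$u{\left(f \right)} = 4 f^{2}$ ($u{\left(f \right)} = 2 f 2 f = 4 f^{2}$)
$T{\left(g \right)} = 12$ ($T{\left(g \right)} = \left(-2\right) \left(-6\right) = 12$)
$u{\left(1 + 3 \right)} T{\left(R{\left(5 \left(-2\right) \right)} \right)} \left(-201\right) = 4 \left(1 + 3\right)^{2} \cdot 12 \left(-201\right) = 4 \cdot 4^{2} \cdot 12 \left(-201\right) = 4 \cdot 16 \cdot 12 \left(-201\right) = 64 \cdot 12 \left(-201\right) = 768 \left(-201\right) = -154368$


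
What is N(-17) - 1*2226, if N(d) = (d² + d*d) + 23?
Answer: -1625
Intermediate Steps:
N(d) = 23 + 2*d² (N(d) = (d² + d²) + 23 = 2*d² + 23 = 23 + 2*d²)
N(-17) - 1*2226 = (23 + 2*(-17)²) - 1*2226 = (23 + 2*289) - 2226 = (23 + 578) - 2226 = 601 - 2226 = -1625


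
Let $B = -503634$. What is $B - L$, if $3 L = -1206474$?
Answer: $-101476$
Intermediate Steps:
$L = -402158$ ($L = \frac{1}{3} \left(-1206474\right) = -402158$)
$B - L = -503634 - -402158 = -503634 + 402158 = -101476$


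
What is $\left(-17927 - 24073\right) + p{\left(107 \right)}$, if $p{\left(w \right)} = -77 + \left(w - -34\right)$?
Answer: $-41936$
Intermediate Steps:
$p{\left(w \right)} = -43 + w$ ($p{\left(w \right)} = -77 + \left(w + 34\right) = -77 + \left(34 + w\right) = -43 + w$)
$\left(-17927 - 24073\right) + p{\left(107 \right)} = \left(-17927 - 24073\right) + \left(-43 + 107\right) = \left(-17927 - 24073\right) + 64 = -42000 + 64 = -41936$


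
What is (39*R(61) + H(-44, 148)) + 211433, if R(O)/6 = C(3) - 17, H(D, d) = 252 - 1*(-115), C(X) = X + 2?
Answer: 208992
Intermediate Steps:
C(X) = 2 + X
H(D, d) = 367 (H(D, d) = 252 + 115 = 367)
R(O) = -72 (R(O) = 6*((2 + 3) - 17) = 6*(5 - 17) = 6*(-12) = -72)
(39*R(61) + H(-44, 148)) + 211433 = (39*(-72) + 367) + 211433 = (-2808 + 367) + 211433 = -2441 + 211433 = 208992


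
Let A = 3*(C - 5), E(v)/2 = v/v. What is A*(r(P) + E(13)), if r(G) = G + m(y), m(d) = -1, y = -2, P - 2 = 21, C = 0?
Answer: -360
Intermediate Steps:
P = 23 (P = 2 + 21 = 23)
r(G) = -1 + G (r(G) = G - 1 = -1 + G)
E(v) = 2 (E(v) = 2*(v/v) = 2*1 = 2)
A = -15 (A = 3*(0 - 5) = 3*(-5) = -15)
A*(r(P) + E(13)) = -15*((-1 + 23) + 2) = -15*(22 + 2) = -15*24 = -360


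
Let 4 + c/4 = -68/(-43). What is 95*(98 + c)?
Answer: 360810/43 ≈ 8390.9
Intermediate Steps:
c = -416/43 (c = -16 + 4*(-68/(-43)) = -16 + 4*(-68*(-1/43)) = -16 + 4*(68/43) = -16 + 272/43 = -416/43 ≈ -9.6744)
95*(98 + c) = 95*(98 - 416/43) = 95*(3798/43) = 360810/43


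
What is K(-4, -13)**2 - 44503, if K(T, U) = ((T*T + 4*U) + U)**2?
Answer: 5720298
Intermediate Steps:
K(T, U) = (T**2 + 5*U)**2 (K(T, U) = ((T**2 + 4*U) + U)**2 = (T**2 + 5*U)**2)
K(-4, -13)**2 - 44503 = (((-4)**2 + 5*(-13))**2)**2 - 44503 = ((16 - 65)**2)**2 - 44503 = ((-49)**2)**2 - 44503 = 2401**2 - 44503 = 5764801 - 44503 = 5720298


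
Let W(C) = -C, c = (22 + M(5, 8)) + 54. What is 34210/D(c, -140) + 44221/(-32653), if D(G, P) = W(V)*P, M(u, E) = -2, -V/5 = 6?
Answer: -130278733/13714260 ≈ -9.4995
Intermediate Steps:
V = -30 (V = -5*6 = -30)
c = 74 (c = (22 - 2) + 54 = 20 + 54 = 74)
D(G, P) = 30*P (D(G, P) = (-1*(-30))*P = 30*P)
34210/D(c, -140) + 44221/(-32653) = 34210/((30*(-140))) + 44221/(-32653) = 34210/(-4200) + 44221*(-1/32653) = 34210*(-1/4200) - 44221/32653 = -3421/420 - 44221/32653 = -130278733/13714260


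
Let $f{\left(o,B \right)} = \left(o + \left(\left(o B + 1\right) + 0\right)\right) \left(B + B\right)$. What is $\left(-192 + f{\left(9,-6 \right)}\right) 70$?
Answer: $23520$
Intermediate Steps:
$f{\left(o,B \right)} = 2 B \left(1 + o + B o\right)$ ($f{\left(o,B \right)} = \left(o + \left(\left(B o + 1\right) + 0\right)\right) 2 B = \left(o + \left(\left(1 + B o\right) + 0\right)\right) 2 B = \left(o + \left(1 + B o\right)\right) 2 B = \left(1 + o + B o\right) 2 B = 2 B \left(1 + o + B o\right)$)
$\left(-192 + f{\left(9,-6 \right)}\right) 70 = \left(-192 + 2 \left(-6\right) \left(1 + 9 - 54\right)\right) 70 = \left(-192 + 2 \left(-6\right) \left(-44\right)\right) 70 = \left(-192 + 528\right) 70 = 336 \cdot 70 = 23520$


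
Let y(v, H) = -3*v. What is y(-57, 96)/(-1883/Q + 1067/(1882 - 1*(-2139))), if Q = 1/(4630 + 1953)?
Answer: -229197/16614488834 ≈ -1.3795e-5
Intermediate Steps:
Q = 1/6583 ≈ 0.00015191
y(-57, 96)/(-1883/Q + 1067/(1882 - 1*(-2139))) = (-3*(-57))/(-1883/1/6583 + 1067/(1882 - 1*(-2139))) = 171/(-1883*6583 + 1067/(1882 + 2139)) = 171/(-12395789 + 1067/4021) = 171/(-49843466502/4021) = 171*(-4021/49843466502) = -229197/16614488834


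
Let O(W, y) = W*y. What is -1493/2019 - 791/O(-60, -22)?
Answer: -396421/296120 ≈ -1.3387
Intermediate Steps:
-1493/2019 - 791/O(-60, -22) = -1493/2019 - 791/((-60*(-22))) = -1493*1/2019 - 791/1320 = -1493/2019 - 791*1/1320 = -1493/2019 - 791/1320 = -396421/296120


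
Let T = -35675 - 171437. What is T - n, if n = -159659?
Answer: -47453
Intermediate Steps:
T = -207112
T - n = -207112 - 1*(-159659) = -207112 + 159659 = -47453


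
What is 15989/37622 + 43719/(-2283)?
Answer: -536097777/28630342 ≈ -18.725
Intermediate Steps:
15989/37622 + 43719/(-2283) = 15989*(1/37622) + 43719*(-1/2283) = 15989/37622 - 14573/761 = -536097777/28630342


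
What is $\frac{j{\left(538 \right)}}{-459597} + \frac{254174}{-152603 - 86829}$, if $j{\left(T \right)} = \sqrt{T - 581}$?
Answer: $- \frac{127087}{119716} - \frac{i \sqrt{43}}{459597} \approx -1.0616 - 1.4268 \cdot 10^{-5} i$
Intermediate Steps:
$j{\left(T \right)} = \sqrt{-581 + T}$
$\frac{j{\left(538 \right)}}{-459597} + \frac{254174}{-152603 - 86829} = \frac{\sqrt{-581 + 538}}{-459597} + \frac{254174}{-152603 - 86829} = \sqrt{-43} \left(- \frac{1}{459597}\right) + \frac{254174}{-152603 - 86829} = i \sqrt{43} \left(- \frac{1}{459597}\right) + \frac{254174}{-239432} = - \frac{i \sqrt{43}}{459597} + 254174 \left(- \frac{1}{239432}\right) = - \frac{i \sqrt{43}}{459597} - \frac{127087}{119716} = - \frac{127087}{119716} - \frac{i \sqrt{43}}{459597}$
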